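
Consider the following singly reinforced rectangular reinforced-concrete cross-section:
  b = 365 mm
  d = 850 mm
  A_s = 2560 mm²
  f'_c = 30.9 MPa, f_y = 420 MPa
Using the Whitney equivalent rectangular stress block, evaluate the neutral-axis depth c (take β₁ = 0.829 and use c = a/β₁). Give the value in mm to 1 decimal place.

T = A_s f_y = 2560 × 420 = 1075200 N = 1075.2 kN.
Setting C = 0.85 f'_c a b equal to T: a = 1075200/(0.85 × 30.9 × 365) = 112.155 mm.
With β₁ = 0.829, c = a/β₁ = 112.155/0.829 = 135.3 mm.

c ≈ 135.3 mm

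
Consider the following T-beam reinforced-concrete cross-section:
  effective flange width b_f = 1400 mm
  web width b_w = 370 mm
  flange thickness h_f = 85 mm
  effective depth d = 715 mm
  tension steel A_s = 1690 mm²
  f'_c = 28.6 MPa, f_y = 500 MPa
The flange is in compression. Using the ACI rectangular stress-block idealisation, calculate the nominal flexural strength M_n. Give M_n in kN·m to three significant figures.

Tension: T = A_s f_y = 1690 × 500 = 845000 N.
Try a within the flange: a = T/(0.85 f'_c b_f) = 845000/(0.85 × 28.6 × 1400) = 24.83 mm.
Since a = 24.83 ≤ h_f = 85 mm, the stress block lies entirely in the flange; analyse as a rectangular beam of width b_f.
M_n = T(d − a/2) = 845000 × (715 − 12.415) = 593.68 × 10⁶ N·mm.
M_n = 593.68 kN·m.

M_n ≈ 594 kN·m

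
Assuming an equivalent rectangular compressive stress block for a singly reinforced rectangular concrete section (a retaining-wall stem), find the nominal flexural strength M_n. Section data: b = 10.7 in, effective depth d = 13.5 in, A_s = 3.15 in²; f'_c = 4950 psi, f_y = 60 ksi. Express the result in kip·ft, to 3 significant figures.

T = A_s f_y = 3.15 × 60 = 189 kips.
a = T/(0.85 f'_c b) = 189/(0.85 × 4.95 × 10.7) = 4.198 in.
M_n = T(d − a/2) = 189 × (13.5 − 2.099) = 2154.8 kip·in = 2154.8/12 = 179.57 kip·ft.

M_n ≈ 180 kip·ft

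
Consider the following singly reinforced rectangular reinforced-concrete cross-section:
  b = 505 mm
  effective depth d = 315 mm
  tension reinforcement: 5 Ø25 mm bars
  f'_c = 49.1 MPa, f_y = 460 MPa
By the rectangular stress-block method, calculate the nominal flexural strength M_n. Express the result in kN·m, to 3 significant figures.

M_n ≈ 325 kN·m

A_s = 5 × 491 = 2455 mm².
T = A_s f_y = 2455 × 460 = 1129300 N = 1129.3 kN.
From C = T: a = T/(0.85 f'_c b) = 1129300/(0.85 × 49.1 × 505) = 53.58 mm.
M_n = T(d − a/2) = 1129.3 kN × (315 − 26.79) mm = 325.48 kN·m.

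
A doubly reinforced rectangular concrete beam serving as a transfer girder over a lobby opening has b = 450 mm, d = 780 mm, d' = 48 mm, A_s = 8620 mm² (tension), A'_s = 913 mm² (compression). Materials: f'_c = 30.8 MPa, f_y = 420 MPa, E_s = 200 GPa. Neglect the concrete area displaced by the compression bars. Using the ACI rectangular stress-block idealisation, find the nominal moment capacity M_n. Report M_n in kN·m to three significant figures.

M_n ≈ 2360 kN·m

Assume both tension and compression steel yield.
Net tension couple steel: A_s − A'_s = 7707 mm².
a = (A_s − A'_s) f_y / (0.85 f'_c b) = 3236940/(0.85 × 30.8 × 450) = 274.76 mm.
c = a/β₁ = 274.76/0.83 = 331.04 mm; ε'_s = 0.003(c − d')/c = 0.0026 ≥ f_y/E_s = 0.0021, so compression steel does yield.
M_n = (A_s − A'_s) f_y (d − a/2) + A'_s f_y (d − d') = [3236940 × (780 − 137.38) + 383460 × (780 − 48)] × 10⁻⁶ = 2080.12 + 280.69 = 2360.81 kN·m.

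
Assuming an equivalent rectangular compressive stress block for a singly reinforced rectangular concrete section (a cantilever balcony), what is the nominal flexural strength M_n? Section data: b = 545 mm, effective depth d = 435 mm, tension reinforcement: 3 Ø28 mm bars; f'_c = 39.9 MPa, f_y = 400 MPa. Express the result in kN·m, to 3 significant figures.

A_s = 3 × 616 = 1848 mm².
T = A_s f_y = 1848 × 400 = 739200 N = 739.2 kN.
From C = T: a = T/(0.85 f'_c b) = 739200/(0.85 × 39.9 × 545) = 39.99 mm.
M_n = T(d − a/2) = 739.2 kN × (435 − 19.995) mm = 306.77 kN·m.

M_n ≈ 307 kN·m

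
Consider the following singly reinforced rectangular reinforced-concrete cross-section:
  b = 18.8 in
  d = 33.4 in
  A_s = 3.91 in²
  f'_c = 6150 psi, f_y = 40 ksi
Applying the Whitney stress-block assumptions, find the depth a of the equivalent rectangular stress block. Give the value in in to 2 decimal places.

a ≈ 1.59 in

T = A_s f_y = 3.91 × 40 = 156.4 kips.
a = T/(0.85 f'_c b) = 156.4/(0.85 × 6.15 × 18.8) = 1.59 in.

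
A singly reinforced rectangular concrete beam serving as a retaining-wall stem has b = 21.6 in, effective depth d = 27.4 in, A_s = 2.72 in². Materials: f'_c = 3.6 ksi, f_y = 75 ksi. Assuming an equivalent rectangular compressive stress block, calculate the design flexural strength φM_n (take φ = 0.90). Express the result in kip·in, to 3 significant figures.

φM_n ≈ 4750 kip·in

T = A_s f_y = 2.72 × 75 = 204 kips.
a = T/(0.85 f'_c b) = 204/(0.85 × 3.6 × 21.6) = 3.086 in.
M_n = T(d − a/2) = 204 × (27.4 − 1.543) = 5274.8 kip·in.
φM_n = 0.90 × 5274.8 = 4747.3 kip·in.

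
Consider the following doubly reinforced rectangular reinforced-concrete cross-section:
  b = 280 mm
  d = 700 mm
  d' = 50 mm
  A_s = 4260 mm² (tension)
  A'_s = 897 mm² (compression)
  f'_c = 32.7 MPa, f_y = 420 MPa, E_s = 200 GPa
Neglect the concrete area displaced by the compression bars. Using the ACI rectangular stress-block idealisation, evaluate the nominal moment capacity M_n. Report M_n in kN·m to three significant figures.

M_n ≈ 1110 kN·m

Assume both tension and compression steel yield.
Net tension couple steel: A_s − A'_s = 3363 mm².
a = (A_s − A'_s) f_y / (0.85 f'_c b) = 1412460/(0.85 × 32.7 × 280) = 181.49 mm.
c = a/β₁ = 181.49/0.816 = 222.41 mm; ε'_s = 0.003(c − d')/c = 0.0023 ≥ f_y/E_s = 0.0021, so compression steel does yield.
M_n = (A_s − A'_s) f_y (d − a/2) + A'_s f_y (d − d') = [1412460 × (700 − 90.745) + 376740 × (700 − 50)] × 10⁻⁶ = 860.55 + 244.88 = 1105.43 kN·m.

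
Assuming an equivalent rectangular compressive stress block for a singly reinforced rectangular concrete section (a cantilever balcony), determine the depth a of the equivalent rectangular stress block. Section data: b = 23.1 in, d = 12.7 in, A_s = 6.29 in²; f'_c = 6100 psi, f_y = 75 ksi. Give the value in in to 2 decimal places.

a ≈ 3.94 in

T = A_s f_y = 6.29 × 75 = 471.75 kips.
a = T/(0.85 f'_c b) = 471.75/(0.85 × 6.1 × 23.1) = 3.94 in.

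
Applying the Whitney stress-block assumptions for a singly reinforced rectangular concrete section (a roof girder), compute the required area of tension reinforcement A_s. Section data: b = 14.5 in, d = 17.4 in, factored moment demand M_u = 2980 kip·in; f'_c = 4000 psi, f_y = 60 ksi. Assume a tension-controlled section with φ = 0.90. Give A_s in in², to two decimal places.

M_n = M_u/φ = 2980/0.90 = 3311.11 kip·in.
From M_n = 0.85 f'_c a b (d − a/2):
a = d − √(d² − 2M_n/(0.85 f'_c b)) = 17.4 − √(17.4² − 2 × 3311.11/(0.85 × 4 × 14.5)) = 4.422 in.
A_s = 0.85 f'_c a b / f_y = 0.85 × 4 × 4.422 × 14.5 / 60 = 3.633 in².

A_s ≈ 3.63 in²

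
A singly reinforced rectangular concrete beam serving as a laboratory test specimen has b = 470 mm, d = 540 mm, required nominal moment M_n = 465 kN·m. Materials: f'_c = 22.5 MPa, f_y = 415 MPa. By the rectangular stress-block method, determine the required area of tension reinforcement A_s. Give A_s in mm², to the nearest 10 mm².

A_s ≈ 2300 mm²

With M_n = 0.85 f'_c a b (d − a/2), solve the quadratic for a:
a = d − √(d² − 2M_n/(0.85 f'_c b)) = 540 − √(540² − 2 × 465×10⁶/(0.85 × 22.5 × 470)) = 106.25 mm.
A_s = 0.85 f'_c a b / f_y = 0.85 × 22.5 × 106.25 × 470 / 415 = 2301.3 mm².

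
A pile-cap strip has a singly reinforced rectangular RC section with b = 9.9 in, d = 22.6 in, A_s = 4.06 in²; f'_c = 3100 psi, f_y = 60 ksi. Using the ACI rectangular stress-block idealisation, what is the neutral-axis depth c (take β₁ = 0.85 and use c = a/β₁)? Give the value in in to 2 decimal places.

T = A_s f_y = 4.06 × 60 = 243.6 kips.
a = T/(0.85 f'_c b) = 243.6/(0.85 × 3.1 × 9.9) = 9.3382 in.
With β₁ = 0.85, c = a/β₁ = 9.3382/0.85 = 10.99 in.

c ≈ 10.99 in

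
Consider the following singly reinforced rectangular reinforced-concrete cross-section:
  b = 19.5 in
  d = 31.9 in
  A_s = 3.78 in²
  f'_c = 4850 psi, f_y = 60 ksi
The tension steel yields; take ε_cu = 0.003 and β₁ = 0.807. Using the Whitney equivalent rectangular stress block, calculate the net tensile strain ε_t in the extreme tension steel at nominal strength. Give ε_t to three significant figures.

a = A_s f_y/(0.85 f'_c b) = 2.821 in.
β₁ = 0.807, so c = a/β₁ = 2.821/0.807 = 3.496 in.
From the linear strain diagram with ε_cu = 0.003: ε_t = 0.003 (d − c)/c = 0.003 × (31.9 − 3.496)/3.496 = 0.0244.
Since ε_t ≥ 0.005, the section is tension-controlled.

ε_t ≈ 0.0244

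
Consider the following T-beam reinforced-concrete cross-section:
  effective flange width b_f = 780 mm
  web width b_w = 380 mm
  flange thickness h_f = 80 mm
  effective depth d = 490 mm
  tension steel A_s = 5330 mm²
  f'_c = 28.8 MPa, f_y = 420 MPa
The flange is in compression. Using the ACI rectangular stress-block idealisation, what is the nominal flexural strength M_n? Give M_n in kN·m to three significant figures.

Tension: T = A_s f_y = 5330 × 420 = 2238600 N.
Try a within the flange: a = T/(0.85 f'_c b_f) = 2238600/(0.85 × 28.8 × 780) = 117.24 mm.
a = 117.24 > h_f = 80 mm: the block extends into the web. Split into flange-overhang and web parts.
C_f = 0.85 f'_c (b_f − b_w) h_f = 0.85 × 28.8 × (780 − 380) × 80 = 783360 N.
Remaining web compression depth: a_w = (T − C_f)/(0.85 f'_c b_w) = (2238600 − 783360)/(0.85 × 28.8 × 380) = 156.44 mm.
M_n = C_f(d − h_f/2) + (T − C_f)(d − a_w/2) = 783360 × (490 − 40) + 1455240 × (490 − 78.22) = 352.51 + 599.24 = 951.75 × 10⁶ N·mm.
M_n = 951.75 kN·m.

M_n ≈ 952 kN·m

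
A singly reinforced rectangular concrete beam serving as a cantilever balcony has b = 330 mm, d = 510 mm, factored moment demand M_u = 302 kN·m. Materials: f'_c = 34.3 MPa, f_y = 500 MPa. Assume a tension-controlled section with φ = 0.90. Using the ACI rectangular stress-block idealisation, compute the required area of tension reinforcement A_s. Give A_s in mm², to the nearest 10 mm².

M_n = M_u/φ = 302/0.90 = 335.556 kN·m.
With M_n = 0.85 f'_c a b (d − a/2), solve the quadratic for a:
a = d − √(d² − 2M_n/(0.85 f'_c b)) = 510 − √(510² − 2 × 335.556×10⁶/(0.85 × 34.3 × 330)) = 73.71 mm.
A_s = 0.85 f'_c a b / f_y = 0.85 × 34.3 × 73.71 × 330 / 500 = 1418.3 mm².

A_s ≈ 1420 mm²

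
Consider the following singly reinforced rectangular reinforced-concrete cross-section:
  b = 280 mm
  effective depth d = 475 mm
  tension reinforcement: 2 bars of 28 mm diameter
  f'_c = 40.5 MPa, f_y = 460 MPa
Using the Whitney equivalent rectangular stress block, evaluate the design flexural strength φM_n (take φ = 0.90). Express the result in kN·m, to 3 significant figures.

A_s = 2 × 616 = 1232 mm².
T = A_s f_y = 1232 × 460 = 566720 N = 566.72 kN.
From C = T: a = T/(0.85 f'_c b) = 566720/(0.85 × 40.5 × 280) = 58.79 mm.
M_n = T(d − a/2) = 566.72 kN × (475 − 29.395) mm = 252.53 kN·m.
φM_n = 0.90 × 252.53 = 227.28 kN·m.

φM_n ≈ 227 kN·m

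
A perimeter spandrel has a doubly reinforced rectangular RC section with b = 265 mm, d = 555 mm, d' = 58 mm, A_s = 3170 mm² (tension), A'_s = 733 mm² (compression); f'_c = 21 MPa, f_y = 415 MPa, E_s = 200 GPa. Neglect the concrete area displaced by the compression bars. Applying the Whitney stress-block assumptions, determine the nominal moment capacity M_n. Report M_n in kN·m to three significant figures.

Assume both tension and compression steel yield.
Net tension couple steel: A_s − A'_s = 2437 mm².
a = (A_s − A'_s) f_y / (0.85 f'_c b) = 1011355/(0.85 × 21 × 265) = 213.81 mm.
c = a/β₁ = 213.81/0.85 = 251.54 mm; ε'_s = 0.003(c − d')/c = 0.0023 ≥ f_y/E_s = 0.0021, so compression steel does yield.
M_n = (A_s − A'_s) f_y (d − a/2) + A'_s f_y (d − d') = [1011355 × (555 − 106.905) + 304195 × (555 − 58)] × 10⁻⁶ = 453.18 + 151.18 = 604.36 kN·m.

M_n ≈ 604 kN·m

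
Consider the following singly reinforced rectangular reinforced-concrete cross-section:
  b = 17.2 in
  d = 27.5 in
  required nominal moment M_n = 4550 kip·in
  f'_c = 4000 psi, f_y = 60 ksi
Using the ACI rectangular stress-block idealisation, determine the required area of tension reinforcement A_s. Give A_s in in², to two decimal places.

From M_n = 0.85 f'_c a b (d − a/2):
a = d − √(d² − 2M_n/(0.85 f'_c b)) = 27.5 − √(27.5² − 2 × 4550/(0.85 × 4 × 17.2)) = 2.992 in.
A_s = 0.85 f'_c a b / f_y = 0.85 × 4 × 2.992 × 17.2 / 60 = 2.916 in².

A_s ≈ 2.92 in²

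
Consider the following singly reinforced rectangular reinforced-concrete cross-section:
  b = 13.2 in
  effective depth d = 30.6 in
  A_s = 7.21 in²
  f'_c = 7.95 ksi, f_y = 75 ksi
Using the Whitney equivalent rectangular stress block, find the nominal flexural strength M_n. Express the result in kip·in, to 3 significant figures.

M_n ≈ 14900 kip·in

T = A_s f_y = 7.21 × 75 = 540.75 kips.
a = T/(0.85 f'_c b) = 540.75/(0.85 × 7.95 × 13.2) = 6.062 in.
M_n = T(d − a/2) = 540.75 × (30.6 − 3.031) = 14907.9 kip·in.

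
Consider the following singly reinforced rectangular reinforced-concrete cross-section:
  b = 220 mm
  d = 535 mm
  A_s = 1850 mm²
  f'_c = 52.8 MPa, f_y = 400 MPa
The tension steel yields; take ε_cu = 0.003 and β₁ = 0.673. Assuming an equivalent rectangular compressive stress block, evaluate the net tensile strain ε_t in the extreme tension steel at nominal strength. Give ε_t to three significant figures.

ε_t ≈ 0.0114

a = A_s f_y/(0.85 f'_c b) = 74.95 mm.
β₁ = 0.673, so c = a/β₁ = 74.95/0.673 = 111.37 mm.
From the linear strain diagram with ε_cu = 0.003: ε_t = 0.003 (d − c)/c = 0.003 × (535 − 111.37)/111.37 = 0.0114.
Since ε_t ≥ 0.005, the section is tension-controlled.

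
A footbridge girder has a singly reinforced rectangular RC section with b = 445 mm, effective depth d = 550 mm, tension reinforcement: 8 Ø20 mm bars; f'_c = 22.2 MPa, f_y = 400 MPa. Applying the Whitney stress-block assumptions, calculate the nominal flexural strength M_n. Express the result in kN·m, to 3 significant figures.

M_n ≈ 493 kN·m

A_s = 8 × 314 = 2512 mm².
T = A_s f_y = 2512 × 400 = 1004800 N = 1004.8 kN.
From C = T: a = T/(0.85 f'_c b) = 1004800/(0.85 × 22.2 × 445) = 119.66 mm.
M_n = T(d − a/2) = 1004.8 kN × (550 − 59.83) mm = 492.52 kN·m.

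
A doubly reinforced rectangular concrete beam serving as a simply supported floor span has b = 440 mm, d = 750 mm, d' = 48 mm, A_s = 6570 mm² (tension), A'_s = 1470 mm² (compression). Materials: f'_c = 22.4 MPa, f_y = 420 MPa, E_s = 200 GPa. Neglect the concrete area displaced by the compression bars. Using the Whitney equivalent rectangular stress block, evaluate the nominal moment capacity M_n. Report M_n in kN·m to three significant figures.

Assume both tension and compression steel yield.
Net tension couple steel: A_s − A'_s = 5100 mm².
a = (A_s − A'_s) f_y / (0.85 f'_c b) = 2142000/(0.85 × 22.4 × 440) = 255.68 mm.
c = a/β₁ = 255.68/0.85 = 300.80 mm; ε'_s = 0.003(c − d')/c = 0.0025 ≥ f_y/E_s = 0.0021, so compression steel does yield.
M_n = (A_s − A'_s) f_y (d − a/2) + A'_s f_y (d − d') = [2142000 × (750 − 127.84) + 617400 × (750 − 48)] × 10⁻⁶ = 1332.67 + 433.41 = 1766.08 kN·m.

M_n ≈ 1770 kN·m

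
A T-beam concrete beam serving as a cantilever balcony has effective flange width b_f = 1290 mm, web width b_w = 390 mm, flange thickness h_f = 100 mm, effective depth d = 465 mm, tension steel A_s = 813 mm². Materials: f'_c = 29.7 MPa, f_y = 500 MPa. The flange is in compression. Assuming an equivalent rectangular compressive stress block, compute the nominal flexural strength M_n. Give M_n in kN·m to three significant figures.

M_n ≈ 186 kN·m

Tension: T = A_s f_y = 813 × 500 = 406500 N.
Try a within the flange: a = T/(0.85 f'_c b_f) = 406500/(0.85 × 29.7 × 1290) = 12.48 mm.
Since a = 12.48 ≤ h_f = 100 mm, the stress block lies entirely in the flange; analyse as a rectangular beam of width b_f.
M_n = T(d − a/2) = 406500 × (465 − 6.24) = 186.49 × 10⁶ N·mm.
M_n = 186.49 kN·m.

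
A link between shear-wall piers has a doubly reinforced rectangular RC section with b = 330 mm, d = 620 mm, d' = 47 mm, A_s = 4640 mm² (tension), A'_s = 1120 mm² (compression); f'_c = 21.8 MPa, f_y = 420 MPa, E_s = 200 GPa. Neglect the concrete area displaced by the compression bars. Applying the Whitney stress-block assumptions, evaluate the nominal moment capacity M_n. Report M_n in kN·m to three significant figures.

M_n ≈ 1010 kN·m

Assume both tension and compression steel yield.
Net tension couple steel: A_s − A'_s = 3520 mm².
a = (A_s − A'_s) f_y / (0.85 f'_c b) = 1478400/(0.85 × 21.8 × 330) = 241.77 mm.
c = a/β₁ = 241.77/0.85 = 284.44 mm; ε'_s = 0.003(c − d')/c = 0.0025 ≥ f_y/E_s = 0.0021, so compression steel does yield.
M_n = (A_s − A'_s) f_y (d − a/2) + A'_s f_y (d − d') = [1478400 × (620 − 120.885) + 470400 × (620 − 47)] × 10⁻⁶ = 737.89 + 269.54 = 1007.43 kN·m.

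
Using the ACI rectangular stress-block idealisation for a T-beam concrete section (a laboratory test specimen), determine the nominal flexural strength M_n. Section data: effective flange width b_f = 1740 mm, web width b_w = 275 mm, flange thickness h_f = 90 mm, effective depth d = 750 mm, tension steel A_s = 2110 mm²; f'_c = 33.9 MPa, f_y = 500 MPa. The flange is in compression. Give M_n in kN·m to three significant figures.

Tension: T = A_s f_y = 2110 × 500 = 1055000 N.
Try a within the flange: a = T/(0.85 f'_c b_f) = 1055000/(0.85 × 33.9 × 1740) = 21.04 mm.
Since a = 21.04 ≤ h_f = 90 mm, the stress block lies entirely in the flange; analyse as a rectangular beam of width b_f.
M_n = T(d − a/2) = 1055000 × (750 − 10.52) = 780.15 × 10⁶ N·mm.
M_n = 780.15 kN·m.

M_n ≈ 780 kN·m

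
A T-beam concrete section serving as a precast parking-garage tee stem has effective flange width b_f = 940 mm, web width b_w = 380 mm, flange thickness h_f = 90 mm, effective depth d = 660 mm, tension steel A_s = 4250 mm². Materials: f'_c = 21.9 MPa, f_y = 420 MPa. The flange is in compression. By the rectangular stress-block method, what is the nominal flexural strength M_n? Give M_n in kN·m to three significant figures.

Tension: T = A_s f_y = 4250 × 420 = 1785000 N.
Try a within the flange: a = T/(0.85 f'_c b_f) = 1785000/(0.85 × 21.9 × 940) = 102.01 mm.
a = 102.01 > h_f = 90 mm: the block extends into the web. Split into flange-overhang and web parts.
C_f = 0.85 f'_c (b_f − b_w) h_f = 0.85 × 21.9 × (940 − 380) × 90 = 938196 N.
Remaining web compression depth: a_w = (T − C_f)/(0.85 f'_c b_w) = (1785000 − 938196)/(0.85 × 21.9 × 380) = 119.71 mm.
M_n = C_f(d − h_f/2) + (T − C_f)(d − a_w/2) = 938196 × (660 − 45) + 846804 × (660 − 59.855) = 576.99 + 508.21 = 1085.20 × 10⁶ N·mm.
M_n = 1085.20 kN·m.

M_n ≈ 1090 kN·m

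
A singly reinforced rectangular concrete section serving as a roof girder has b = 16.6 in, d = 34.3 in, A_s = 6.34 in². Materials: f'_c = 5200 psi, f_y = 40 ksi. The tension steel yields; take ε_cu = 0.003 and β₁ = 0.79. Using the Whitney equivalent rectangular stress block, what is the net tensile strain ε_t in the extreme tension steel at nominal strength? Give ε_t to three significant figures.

a = A_s f_y/(0.85 f'_c b) = 3.456 in.
β₁ = 0.79, so c = a/β₁ = 3.456/0.79 = 4.375 in.
From the linear strain diagram with ε_cu = 0.003: ε_t = 0.003 (d − c)/c = 0.003 × (34.3 − 4.375)/4.375 = 0.0205.
Since ε_t ≥ 0.005, the section is tension-controlled.

ε_t ≈ 0.0205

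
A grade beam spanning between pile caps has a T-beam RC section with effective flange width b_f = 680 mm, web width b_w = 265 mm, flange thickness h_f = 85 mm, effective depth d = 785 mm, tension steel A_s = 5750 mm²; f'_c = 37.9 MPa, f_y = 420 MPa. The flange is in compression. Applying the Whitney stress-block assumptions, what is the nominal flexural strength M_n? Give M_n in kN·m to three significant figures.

M_n ≈ 1750 kN·m

Tension: T = A_s f_y = 5750 × 420 = 2415000 N.
Try a within the flange: a = T/(0.85 f'_c b_f) = 2415000/(0.85 × 37.9 × 680) = 110.24 mm.
a = 110.24 > h_f = 85 mm: the block extends into the web. Split into flange-overhang and web parts.
C_f = 0.85 f'_c (b_f − b_w) h_f = 0.85 × 37.9 × (680 − 265) × 85 = 1136384 N.
Remaining web compression depth: a_w = (T − C_f)/(0.85 f'_c b_w) = (2415000 − 1136384)/(0.85 × 37.9 × 265) = 149.77 mm.
M_n = C_f(d − h_f/2) + (T − C_f)(d − a_w/2) = 1136384 × (785 − 42.5) + 1278616 × (785 − 74.885) = 843.77 + 907.96 = 1751.73 × 10⁶ N·mm.
M_n = 1751.73 kN·m.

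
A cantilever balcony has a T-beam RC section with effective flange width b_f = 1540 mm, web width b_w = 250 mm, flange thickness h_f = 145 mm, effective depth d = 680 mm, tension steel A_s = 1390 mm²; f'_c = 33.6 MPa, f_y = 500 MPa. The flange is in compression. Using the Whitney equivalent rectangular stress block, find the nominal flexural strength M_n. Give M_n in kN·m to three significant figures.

Tension: T = A_s f_y = 1390 × 500 = 695000 N.
Try a within the flange: a = T/(0.85 f'_c b_f) = 695000/(0.85 × 33.6 × 1540) = 15.80 mm.
Since a = 15.80 ≤ h_f = 145 mm, the stress block lies entirely in the flange; analyse as a rectangular beam of width b_f.
M_n = T(d − a/2) = 695000 × (680 − 7.9) = 467.11 × 10⁶ N·mm.
M_n = 467.11 kN·m.

M_n ≈ 467 kN·m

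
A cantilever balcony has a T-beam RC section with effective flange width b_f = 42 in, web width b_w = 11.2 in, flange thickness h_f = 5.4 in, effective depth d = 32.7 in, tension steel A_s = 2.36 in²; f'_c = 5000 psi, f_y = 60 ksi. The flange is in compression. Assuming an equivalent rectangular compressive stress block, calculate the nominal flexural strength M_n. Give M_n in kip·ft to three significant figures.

M_n ≈ 381 kip·ft

Tension: T = A_s f_y = 2.36 × 60 = 141.6 kips.
Try a within the flange: a = T/(0.85 f'_c b_f) = 141.6/(0.85 × 5 × 42) = 0.793 in.
Since a = 0.793 ≤ h_f = 5.4 in, the stress block lies entirely in the flange; analyse as a rectangular beam of width b_f.
M_n = T(d − a/2) = 141.6 × (32.7 − 0.3965) = 4574.2 kip·in.
M_n = 4574.2/12 = 381.18 kip·ft.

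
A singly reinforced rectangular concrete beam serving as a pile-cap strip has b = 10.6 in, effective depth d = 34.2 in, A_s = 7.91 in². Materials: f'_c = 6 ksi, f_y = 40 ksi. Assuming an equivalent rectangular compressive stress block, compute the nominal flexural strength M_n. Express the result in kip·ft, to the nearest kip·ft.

M_n ≈ 825 kip·ft

T = A_s f_y = 7.91 × 40 = 316.4 kips.
a = T/(0.85 f'_c b) = 316.4/(0.85 × 6 × 10.6) = 5.853 in.
M_n = T(d − a/2) = 316.4 × (34.2 − 2.9265) = 9894.9 kip·in = 9894.9/12 = 824.58 kip·ft.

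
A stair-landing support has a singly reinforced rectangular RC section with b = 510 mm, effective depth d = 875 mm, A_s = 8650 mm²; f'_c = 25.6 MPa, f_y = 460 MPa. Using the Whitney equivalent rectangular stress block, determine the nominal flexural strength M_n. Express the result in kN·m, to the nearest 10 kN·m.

M_n ≈ 2770 kN·m

T = A_s f_y = 8650 × 460 = 3979000 N = 3979 kN.
From C = T: a = T/(0.85 f'_c b) = 3979000/(0.85 × 25.6 × 510) = 358.55 mm.
M_n = T(d − a/2) = 3979 kN × (875 − 179.275) mm = 2768.29 kN·m.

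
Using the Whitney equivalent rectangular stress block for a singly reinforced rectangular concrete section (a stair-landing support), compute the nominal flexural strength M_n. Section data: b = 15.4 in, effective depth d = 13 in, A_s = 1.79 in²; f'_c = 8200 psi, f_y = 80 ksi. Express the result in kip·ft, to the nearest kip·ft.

T = A_s f_y = 1.79 × 80 = 143.2 kips.
a = T/(0.85 f'_c b) = 143.2/(0.85 × 8.2 × 15.4) = 1.334 in.
M_n = T(d − a/2) = 143.2 × (13 − 0.667) = 1766.1 kip·in = 1766.1/12 = 147.18 kip·ft.

M_n ≈ 147 kip·ft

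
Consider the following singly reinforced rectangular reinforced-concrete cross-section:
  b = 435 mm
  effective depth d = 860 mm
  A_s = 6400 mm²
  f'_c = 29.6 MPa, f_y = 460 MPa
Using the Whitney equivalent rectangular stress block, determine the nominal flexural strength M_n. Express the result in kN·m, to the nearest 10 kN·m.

T = A_s f_y = 6400 × 460 = 2944000 N = 2944 kN.
From C = T: a = T/(0.85 f'_c b) = 2944000/(0.85 × 29.6 × 435) = 268.99 mm.
M_n = T(d − a/2) = 2944 kN × (860 − 134.495) mm = 2135.89 kN·m.

M_n ≈ 2140 kN·m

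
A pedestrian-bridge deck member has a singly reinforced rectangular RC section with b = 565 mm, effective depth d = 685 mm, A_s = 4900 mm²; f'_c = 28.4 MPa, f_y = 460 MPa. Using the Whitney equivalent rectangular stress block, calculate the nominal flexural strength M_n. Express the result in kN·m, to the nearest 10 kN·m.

T = A_s f_y = 4900 × 460 = 2254000 N = 2254 kN.
From C = T: a = T/(0.85 f'_c b) = 2254000/(0.85 × 28.4 × 565) = 165.26 mm.
M_n = T(d − a/2) = 2254 kN × (685 − 82.63) mm = 1357.74 kN·m.

M_n ≈ 1360 kN·m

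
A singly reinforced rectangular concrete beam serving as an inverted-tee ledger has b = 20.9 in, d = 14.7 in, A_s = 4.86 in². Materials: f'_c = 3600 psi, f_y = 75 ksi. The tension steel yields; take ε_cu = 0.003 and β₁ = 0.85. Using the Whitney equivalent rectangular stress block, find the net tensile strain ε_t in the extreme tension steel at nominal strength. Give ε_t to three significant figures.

ε_t ≈ 0.00358

a = A_s f_y/(0.85 f'_c b) = 5.699 in.
β₁ = 0.85, so c = a/β₁ = 5.699/0.85 = 6.705 in.
From the linear strain diagram with ε_cu = 0.003: ε_t = 0.003 (d − c)/c = 0.003 × (14.7 − 6.705)/6.705 = 0.00358.
ε_t < 0.004 — the section is over-reinforced for flexure under ACI limits.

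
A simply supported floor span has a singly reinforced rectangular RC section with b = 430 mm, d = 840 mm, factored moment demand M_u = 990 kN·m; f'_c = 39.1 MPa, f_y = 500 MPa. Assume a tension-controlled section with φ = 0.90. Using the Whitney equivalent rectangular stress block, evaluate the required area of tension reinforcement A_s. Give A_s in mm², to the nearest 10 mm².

A_s ≈ 2780 mm²

M_n = M_u/φ = 990/0.90 = 1100 kN·m.
With M_n = 0.85 f'_c a b (d − a/2), solve the quadratic for a:
a = d − √(d² − 2M_n/(0.85 f'_c b)) = 840 − √(840² − 2 × 1100×10⁶/(0.85 × 39.1 × 430)) = 97.26 mm.
A_s = 0.85 f'_c a b / f_y = 0.85 × 39.1 × 97.26 × 430 / 500 = 2779.9 mm².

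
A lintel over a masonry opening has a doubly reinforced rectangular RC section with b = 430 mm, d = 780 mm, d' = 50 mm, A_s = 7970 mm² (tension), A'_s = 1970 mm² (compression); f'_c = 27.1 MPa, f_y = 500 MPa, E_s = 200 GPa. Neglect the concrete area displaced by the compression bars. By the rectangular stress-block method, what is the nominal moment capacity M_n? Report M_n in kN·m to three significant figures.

Assume both tension and compression steel yield.
Net tension couple steel: A_s − A'_s = 6000 mm².
a = (A_s − A'_s) f_y / (0.85 f'_c b) = 3000000/(0.85 × 27.1 × 430) = 302.88 mm.
c = a/β₁ = 302.88/0.85 = 356.33 mm; ε'_s = 0.003(c − d')/c = 0.0026 ≥ f_y/E_s = 0.0025, so compression steel does yield.
M_n = (A_s − A'_s) f_y (d − a/2) + A'_s f_y (d − d') = [3000000 × (780 − 151.44) + 985000 × (780 − 50)] × 10⁻⁶ = 1885.68 + 719.05 = 2604.73 kN·m.

M_n ≈ 2600 kN·m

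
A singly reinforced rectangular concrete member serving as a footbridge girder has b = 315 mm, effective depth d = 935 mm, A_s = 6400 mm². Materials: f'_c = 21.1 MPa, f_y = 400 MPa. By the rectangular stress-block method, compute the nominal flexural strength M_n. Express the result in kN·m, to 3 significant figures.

T = A_s f_y = 6400 × 400 = 2560000 N = 2560 kN.
From C = T: a = T/(0.85 f'_c b) = 2560000/(0.85 × 21.1 × 315) = 453.14 mm.
M_n = T(d − a/2) = 2560 kN × (935 − 226.57) mm = 1813.58 kN·m.

M_n ≈ 1810 kN·m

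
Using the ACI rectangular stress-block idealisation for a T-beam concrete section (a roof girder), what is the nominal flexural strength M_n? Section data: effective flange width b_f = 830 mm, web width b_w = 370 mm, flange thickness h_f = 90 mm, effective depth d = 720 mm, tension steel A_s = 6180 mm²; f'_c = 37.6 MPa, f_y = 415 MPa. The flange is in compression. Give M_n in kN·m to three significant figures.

M_n ≈ 1720 kN·m

Tension: T = A_s f_y = 6180 × 415 = 2564700 N.
Try a within the flange: a = T/(0.85 f'_c b_f) = 2564700/(0.85 × 37.6 × 830) = 96.68 mm.
a = 96.68 > h_f = 90 mm: the block extends into the web. Split into flange-overhang and web parts.
C_f = 0.85 f'_c (b_f − b_w) h_f = 0.85 × 37.6 × (830 − 370) × 90 = 1323144 N.
Remaining web compression depth: a_w = (T − C_f)/(0.85 f'_c b_w) = (2564700 − 1323144)/(0.85 × 37.6 × 370) = 104.99 mm.
M_n = C_f(d − h_f/2) + (T − C_f)(d − a_w/2) = 1323144 × (720 − 45) + 1241556 × (720 − 52.495) = 893.12 + 828.74 = 1721.86 × 10⁶ N·mm.
M_n = 1721.86 kN·m.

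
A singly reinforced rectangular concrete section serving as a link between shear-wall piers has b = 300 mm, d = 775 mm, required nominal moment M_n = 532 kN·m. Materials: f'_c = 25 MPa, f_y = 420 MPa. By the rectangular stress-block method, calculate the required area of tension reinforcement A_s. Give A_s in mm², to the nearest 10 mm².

A_s ≈ 1770 mm²

With M_n = 0.85 f'_c a b (d − a/2), solve the quadratic for a:
a = d − √(d² − 2M_n/(0.85 f'_c b)) = 775 − √(775² − 2 × 532×10⁶/(0.85 × 25 × 300)) = 116.42 mm.
A_s = 0.85 f'_c a b / f_y = 0.85 × 25 × 116.42 × 300 / 420 = 1767.1 mm².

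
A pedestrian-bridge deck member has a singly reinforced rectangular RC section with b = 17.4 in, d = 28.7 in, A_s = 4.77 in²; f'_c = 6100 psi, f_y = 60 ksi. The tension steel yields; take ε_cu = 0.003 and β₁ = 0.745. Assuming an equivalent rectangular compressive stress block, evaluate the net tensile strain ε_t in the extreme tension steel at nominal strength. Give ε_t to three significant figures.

a = A_s f_y/(0.85 f'_c b) = 3.172 in.
β₁ = 0.745, so c = a/β₁ = 3.172/0.745 = 4.258 in.
From the linear strain diagram with ε_cu = 0.003: ε_t = 0.003 (d − c)/c = 0.003 × (28.7 − 4.258)/4.258 = 0.0172.
Since ε_t ≥ 0.005, the section is tension-controlled.

ε_t ≈ 0.0172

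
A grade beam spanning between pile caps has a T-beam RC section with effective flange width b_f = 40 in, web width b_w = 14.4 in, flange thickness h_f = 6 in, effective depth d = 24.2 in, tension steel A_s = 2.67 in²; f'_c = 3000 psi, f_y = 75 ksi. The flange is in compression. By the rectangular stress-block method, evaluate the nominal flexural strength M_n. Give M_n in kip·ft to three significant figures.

M_n ≈ 387 kip·ft

Tension: T = A_s f_y = 2.67 × 75 = 200.25 kips.
Try a within the flange: a = T/(0.85 f'_c b_f) = 200.25/(0.85 × 3 × 40) = 1.963 in.
Since a = 1.963 ≤ h_f = 6 in, the stress block lies entirely in the flange; analyse as a rectangular beam of width b_f.
M_n = T(d − a/2) = 200.25 × (24.2 − 0.9815) = 4649.5 kip·in.
M_n = 4649.5/12 = 387.46 kip·ft.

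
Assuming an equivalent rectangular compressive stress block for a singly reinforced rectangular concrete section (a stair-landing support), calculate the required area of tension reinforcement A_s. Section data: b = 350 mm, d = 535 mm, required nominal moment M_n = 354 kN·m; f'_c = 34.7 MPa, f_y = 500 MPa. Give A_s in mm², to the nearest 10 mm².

A_s ≈ 1410 mm²

With M_n = 0.85 f'_c a b (d − a/2), solve the quadratic for a:
a = d − √(d² − 2M_n/(0.85 f'_c b)) = 535 − √(535² − 2 × 354×10⁶/(0.85 × 34.7 × 350)) = 68.48 mm.
A_s = 0.85 f'_c a b / f_y = 0.85 × 34.7 × 68.48 × 350 / 500 = 1413.9 mm².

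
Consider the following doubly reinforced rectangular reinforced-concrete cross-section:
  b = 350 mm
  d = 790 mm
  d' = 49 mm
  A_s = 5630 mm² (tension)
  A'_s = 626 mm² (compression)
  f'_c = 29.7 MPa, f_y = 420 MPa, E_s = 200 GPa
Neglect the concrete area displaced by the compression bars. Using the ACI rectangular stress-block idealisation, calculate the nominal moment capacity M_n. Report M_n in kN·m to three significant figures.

Assume both tension and compression steel yield.
Net tension couple steel: A_s − A'_s = 5004 mm².
a = (A_s − A'_s) f_y / (0.85 f'_c b) = 2101680/(0.85 × 29.7 × 350) = 237.86 mm.
c = a/β₁ = 237.86/0.838 = 283.84 mm; ε'_s = 0.003(c − d')/c = 0.0025 ≥ f_y/E_s = 0.0021, so compression steel does yield.
M_n = (A_s − A'_s) f_y (d − a/2) + A'_s f_y (d − d') = [2101680 × (790 − 118.93) + 262920 × (790 − 49)] × 10⁻⁶ = 1410.37 + 194.82 = 1605.19 kN·m.

M_n ≈ 1610 kN·m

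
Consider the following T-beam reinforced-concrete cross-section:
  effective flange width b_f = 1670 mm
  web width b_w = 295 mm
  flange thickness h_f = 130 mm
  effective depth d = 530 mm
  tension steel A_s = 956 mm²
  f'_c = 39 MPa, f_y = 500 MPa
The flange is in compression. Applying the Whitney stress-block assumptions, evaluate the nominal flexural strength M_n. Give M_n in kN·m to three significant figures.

Tension: T = A_s f_y = 956 × 500 = 478000 N.
Try a within the flange: a = T/(0.85 f'_c b_f) = 478000/(0.85 × 39 × 1670) = 8.63 mm.
Since a = 8.63 ≤ h_f = 130 mm, the stress block lies entirely in the flange; analyse as a rectangular beam of width b_f.
M_n = T(d − a/2) = 478000 × (530 − 4.315) = 251.28 × 10⁶ N·mm.
M_n = 251.28 kN·m.

M_n ≈ 251 kN·m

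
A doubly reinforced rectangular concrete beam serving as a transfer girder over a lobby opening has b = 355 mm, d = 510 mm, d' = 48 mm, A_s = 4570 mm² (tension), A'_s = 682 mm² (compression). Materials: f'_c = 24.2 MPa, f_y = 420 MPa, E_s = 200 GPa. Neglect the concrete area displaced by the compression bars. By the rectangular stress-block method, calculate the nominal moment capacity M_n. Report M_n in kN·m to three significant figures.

Assume both tension and compression steel yield.
Net tension couple steel: A_s − A'_s = 3888 mm².
a = (A_s − A'_s) f_y / (0.85 f'_c b) = 1632960/(0.85 × 24.2 × 355) = 223.62 mm.
c = a/β₁ = 223.62/0.85 = 263.08 mm; ε'_s = 0.003(c − d')/c = 0.0025 ≥ f_y/E_s = 0.0021, so compression steel does yield.
M_n = (A_s − A'_s) f_y (d − a/2) + A'_s f_y (d − d') = [1632960 × (510 − 111.81) + 286440 × (510 − 48)] × 10⁻⁶ = 650.23 + 132.34 = 782.57 kN·m.

M_n ≈ 783 kN·m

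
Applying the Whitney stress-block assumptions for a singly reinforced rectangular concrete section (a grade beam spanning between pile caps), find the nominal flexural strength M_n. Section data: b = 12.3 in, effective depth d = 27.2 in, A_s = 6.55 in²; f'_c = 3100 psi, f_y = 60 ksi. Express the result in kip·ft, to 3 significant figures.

M_n ≈ 692 kip·ft

T = A_s f_y = 6.55 × 60 = 393 kips.
a = T/(0.85 f'_c b) = 393/(0.85 × 3.1 × 12.3) = 12.126 in.
M_n = T(d − a/2) = 393 × (27.2 − 6.063) = 8306.8 kip·in = 8306.8/12 = 692.23 kip·ft.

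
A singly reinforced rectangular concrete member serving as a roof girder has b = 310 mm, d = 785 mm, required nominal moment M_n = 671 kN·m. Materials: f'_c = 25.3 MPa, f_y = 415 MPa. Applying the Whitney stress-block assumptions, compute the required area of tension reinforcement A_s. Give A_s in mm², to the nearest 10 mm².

With M_n = 0.85 f'_c a b (d − a/2), solve the quadratic for a:
a = d − √(d² − 2M_n/(0.85 f'_c b)) = 785 − √(785² − 2 × 671×10⁶/(0.85 × 25.3 × 310)) = 140.86 mm.
A_s = 0.85 f'_c a b / f_y = 0.85 × 25.3 × 140.86 × 310 / 415 = 2262.8 mm².

A_s ≈ 2260 mm²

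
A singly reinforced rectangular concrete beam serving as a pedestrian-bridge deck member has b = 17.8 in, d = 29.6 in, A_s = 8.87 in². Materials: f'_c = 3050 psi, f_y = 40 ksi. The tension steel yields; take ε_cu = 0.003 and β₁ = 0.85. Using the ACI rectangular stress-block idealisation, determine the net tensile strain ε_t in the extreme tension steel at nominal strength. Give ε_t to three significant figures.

ε_t ≈ 0.00682

a = A_s f_y/(0.85 f'_c b) = 7.689 in.
β₁ = 0.85, so c = a/β₁ = 7.689/0.85 = 9.046 in.
From the linear strain diagram with ε_cu = 0.003: ε_t = 0.003 (d − c)/c = 0.003 × (29.6 − 9.046)/9.046 = 0.00682.
Since ε_t ≥ 0.005, the section is tension-controlled.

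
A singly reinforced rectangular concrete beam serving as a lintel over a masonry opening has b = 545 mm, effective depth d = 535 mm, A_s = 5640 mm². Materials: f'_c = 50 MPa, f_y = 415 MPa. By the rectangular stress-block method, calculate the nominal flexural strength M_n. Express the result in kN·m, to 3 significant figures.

T = A_s f_y = 5640 × 415 = 2340600 N = 2340.6 kN.
From C = T: a = T/(0.85 f'_c b) = 2340600/(0.85 × 50 × 545) = 101.05 mm.
M_n = T(d − a/2) = 2340.6 kN × (535 − 50.525) mm = 1133.96 kN·m.

M_n ≈ 1130 kN·m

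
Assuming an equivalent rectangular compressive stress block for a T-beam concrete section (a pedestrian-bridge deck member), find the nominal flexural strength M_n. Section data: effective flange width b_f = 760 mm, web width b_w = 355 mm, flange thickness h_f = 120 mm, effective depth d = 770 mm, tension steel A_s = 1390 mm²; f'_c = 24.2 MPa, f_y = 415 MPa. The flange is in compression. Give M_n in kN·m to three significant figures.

M_n ≈ 434 kN·m

Tension: T = A_s f_y = 1390 × 415 = 576850 N.
Try a within the flange: a = T/(0.85 f'_c b_f) = 576850/(0.85 × 24.2 × 760) = 36.90 mm.
Since a = 36.90 ≤ h_f = 120 mm, the stress block lies entirely in the flange; analyse as a rectangular beam of width b_f.
M_n = T(d − a/2) = 576850 × (770 − 18.45) = 433.53 × 10⁶ N·mm.
M_n = 433.53 kN·m.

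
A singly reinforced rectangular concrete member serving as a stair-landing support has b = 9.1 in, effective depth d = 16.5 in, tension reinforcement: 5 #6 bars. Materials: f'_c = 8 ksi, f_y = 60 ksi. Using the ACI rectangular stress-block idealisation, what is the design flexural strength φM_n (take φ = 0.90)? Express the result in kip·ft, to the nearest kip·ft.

A_s = 5 × 0.44 = 2.2 in².
T = A_s f_y = 2.2 × 60 = 132 kips.
a = T/(0.85 f'_c b) = 132/(0.85 × 8 × 9.1) = 2.133 in.
M_n = T(d − a/2) = 132 × (16.5 − 1.0665) = 2037.2 kip·in = 2037.2/12 = 169.77 kip·ft.
φM_n = 0.90 × 169.77 = 152.79 kip·ft.

φM_n ≈ 153 kip·ft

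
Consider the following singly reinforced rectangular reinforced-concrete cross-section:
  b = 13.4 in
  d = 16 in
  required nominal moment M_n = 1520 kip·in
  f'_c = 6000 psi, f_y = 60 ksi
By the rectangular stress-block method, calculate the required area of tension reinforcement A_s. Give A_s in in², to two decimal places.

From M_n = 0.85 f'_c a b (d − a/2):
a = d − √(d² − 2M_n/(0.85 f'_c b)) = 16 − √(16² − 2 × 1520/(0.85 × 6 × 13.4)) = 1.456 in.
A_s = 0.85 f'_c a b / f_y = 0.85 × 6 × 1.456 × 13.4 / 60 = 1.658 in².

A_s ≈ 1.66 in²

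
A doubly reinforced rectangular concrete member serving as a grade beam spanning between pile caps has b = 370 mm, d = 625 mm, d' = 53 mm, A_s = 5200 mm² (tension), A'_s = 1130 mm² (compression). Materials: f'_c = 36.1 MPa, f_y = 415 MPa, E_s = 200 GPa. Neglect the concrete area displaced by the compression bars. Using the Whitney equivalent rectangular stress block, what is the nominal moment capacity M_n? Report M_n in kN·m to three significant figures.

M_n ≈ 1200 kN·m

Assume both tension and compression steel yield.
Net tension couple steel: A_s − A'_s = 4070 mm².
a = (A_s − A'_s) f_y / (0.85 f'_c b) = 1689050/(0.85 × 36.1 × 370) = 148.77 mm.
c = a/β₁ = 148.77/0.792 = 187.84 mm; ε'_s = 0.003(c − d')/c = 0.0022 ≥ f_y/E_s = 0.0021, so compression steel does yield.
M_n = (A_s − A'_s) f_y (d − a/2) + A'_s f_y (d − d') = [1689050 × (625 − 74.385) + 468950 × (625 − 53)] × 10⁻⁶ = 930.02 + 268.24 = 1198.26 kN·m.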